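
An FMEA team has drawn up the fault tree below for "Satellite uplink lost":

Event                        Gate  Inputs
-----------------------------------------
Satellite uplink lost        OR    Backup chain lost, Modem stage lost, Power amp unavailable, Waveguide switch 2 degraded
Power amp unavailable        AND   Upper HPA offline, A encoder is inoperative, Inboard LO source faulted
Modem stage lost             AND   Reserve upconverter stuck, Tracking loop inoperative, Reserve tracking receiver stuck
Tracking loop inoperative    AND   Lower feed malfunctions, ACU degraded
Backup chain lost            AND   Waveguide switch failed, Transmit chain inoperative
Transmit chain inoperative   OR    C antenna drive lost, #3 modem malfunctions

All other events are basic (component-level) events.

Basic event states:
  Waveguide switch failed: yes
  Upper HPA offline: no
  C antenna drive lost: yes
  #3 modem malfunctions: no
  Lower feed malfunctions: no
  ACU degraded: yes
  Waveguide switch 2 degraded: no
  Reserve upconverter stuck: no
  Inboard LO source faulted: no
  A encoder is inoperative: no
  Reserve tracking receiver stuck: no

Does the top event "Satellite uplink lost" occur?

Transmit chain inoperative [OR]: C antenna drive lost=occurs, #3 modem malfunctions=not → at least one input occurs → occurs.
Backup chain lost [AND]: Waveguide switch failed=occurs, Transmit chain inoperative=occurs → all inputs occur → occurs.
Tracking loop inoperative [AND]: Lower feed malfunctions=not, ACU degraded=occurs → not all inputs occur → does not occur.
Modem stage lost [AND]: Reserve upconverter stuck=not, Tracking loop inoperative=not, Reserve tracking receiver stuck=not → not all inputs occur → does not occur.
Power amp unavailable [AND]: Upper HPA offline=not, A encoder is inoperative=not, Inboard LO source faulted=not → not all inputs occur → does not occur.
Satellite uplink lost [OR]: Backup chain lost=occurs, Modem stage lost=not, Power amp unavailable=not, Waveguide switch 2 degraded=not → at least one input occurs → occurs.

Yes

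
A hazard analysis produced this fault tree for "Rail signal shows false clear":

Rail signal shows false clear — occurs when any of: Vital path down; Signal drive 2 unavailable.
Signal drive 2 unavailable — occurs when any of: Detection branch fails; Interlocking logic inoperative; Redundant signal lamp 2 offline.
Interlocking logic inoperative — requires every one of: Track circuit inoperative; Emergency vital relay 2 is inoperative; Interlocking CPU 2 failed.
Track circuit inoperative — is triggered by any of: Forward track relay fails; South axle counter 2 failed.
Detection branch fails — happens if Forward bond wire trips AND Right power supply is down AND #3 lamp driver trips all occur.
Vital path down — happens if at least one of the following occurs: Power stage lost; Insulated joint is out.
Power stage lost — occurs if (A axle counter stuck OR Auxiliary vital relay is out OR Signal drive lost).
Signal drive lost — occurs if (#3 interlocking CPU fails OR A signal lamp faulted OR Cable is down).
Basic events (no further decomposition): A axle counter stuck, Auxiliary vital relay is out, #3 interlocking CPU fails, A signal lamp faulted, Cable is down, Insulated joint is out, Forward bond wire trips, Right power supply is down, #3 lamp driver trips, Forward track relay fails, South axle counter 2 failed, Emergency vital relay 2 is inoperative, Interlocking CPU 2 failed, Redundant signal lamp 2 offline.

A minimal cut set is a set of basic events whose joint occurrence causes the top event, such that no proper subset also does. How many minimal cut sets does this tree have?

Signal drive lost [OR]: union of children's cut sets → 3 cut set(s).
Power stage lost [OR]: union of children's cut sets → 5 cut set(s).
Vital path down [OR]: union of children's cut sets → 6 cut set(s).
Detection branch fails [AND]: one cut set from each child combined → 1 × 1 × 1 = 1 cut set(s).
Track circuit inoperative [OR]: union of children's cut sets → 2 cut set(s).
Interlocking logic inoperative [AND]: one cut set from each child combined → 2 × 1 × 1 = 2 cut set(s).
Signal drive 2 unavailable [OR]: union of children's cut sets → 4 cut set(s).
Rail signal shows false clear [OR]: union of children's cut sets → 10 cut set(s).
Minimal cut sets: {A axle counter stuck}; {Auxiliary vital relay is out}; {#3 interlocking CPU fails}; {A signal lamp faulted}; {Cable is down}; {Insulated joint is out}; {#3 lamp driver trips, Forward bond wire trips, Right power supply is down}; {Emergency vital relay 2 is inoperative, Forward track relay fails, Interlocking CPU 2 failed}; {Emergency vital relay 2 is inoperative, Interlocking CPU 2 failed, South axle counter 2 failed}; {Redundant signal lamp 2 offline}.

10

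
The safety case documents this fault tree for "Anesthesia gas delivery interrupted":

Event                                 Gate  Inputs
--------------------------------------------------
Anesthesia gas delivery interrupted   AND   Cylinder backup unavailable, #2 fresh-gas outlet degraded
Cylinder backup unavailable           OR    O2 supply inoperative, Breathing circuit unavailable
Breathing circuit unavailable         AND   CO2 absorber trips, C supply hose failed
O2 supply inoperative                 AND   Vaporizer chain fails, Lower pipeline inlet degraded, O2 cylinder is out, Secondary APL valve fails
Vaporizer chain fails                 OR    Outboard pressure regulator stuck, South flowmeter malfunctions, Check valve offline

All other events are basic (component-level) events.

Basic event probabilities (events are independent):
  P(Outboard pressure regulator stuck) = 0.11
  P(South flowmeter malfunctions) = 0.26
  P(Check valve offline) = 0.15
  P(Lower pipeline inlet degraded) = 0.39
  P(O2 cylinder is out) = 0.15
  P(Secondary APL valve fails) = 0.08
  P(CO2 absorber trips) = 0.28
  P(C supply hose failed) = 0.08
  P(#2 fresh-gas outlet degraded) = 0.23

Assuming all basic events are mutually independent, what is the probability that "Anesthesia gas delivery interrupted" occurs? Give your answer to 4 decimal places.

0.0056

P(Vaporizer chain fails) [OR] = 1 − (1−0.11) × (1−0.26) × (1−0.15) = 0.440190
P(O2 supply inoperative) [AND] = 0.440190 × 0.39 × 0.15 × 0.08 = 0.002060
P(Breathing circuit unavailable) [AND] = 0.28 × 0.08 = 0.022400
P(Cylinder backup unavailable) [OR] = 1 − (1−0.002060) × (1−0.022400) = 0.024414
P(Anesthesia gas delivery interrupted) [AND] = 0.024414 × 0.23 = 0.005615
Rounded to 4 decimal places: P(Anesthesia gas delivery interrupted) ≈ 0.0056.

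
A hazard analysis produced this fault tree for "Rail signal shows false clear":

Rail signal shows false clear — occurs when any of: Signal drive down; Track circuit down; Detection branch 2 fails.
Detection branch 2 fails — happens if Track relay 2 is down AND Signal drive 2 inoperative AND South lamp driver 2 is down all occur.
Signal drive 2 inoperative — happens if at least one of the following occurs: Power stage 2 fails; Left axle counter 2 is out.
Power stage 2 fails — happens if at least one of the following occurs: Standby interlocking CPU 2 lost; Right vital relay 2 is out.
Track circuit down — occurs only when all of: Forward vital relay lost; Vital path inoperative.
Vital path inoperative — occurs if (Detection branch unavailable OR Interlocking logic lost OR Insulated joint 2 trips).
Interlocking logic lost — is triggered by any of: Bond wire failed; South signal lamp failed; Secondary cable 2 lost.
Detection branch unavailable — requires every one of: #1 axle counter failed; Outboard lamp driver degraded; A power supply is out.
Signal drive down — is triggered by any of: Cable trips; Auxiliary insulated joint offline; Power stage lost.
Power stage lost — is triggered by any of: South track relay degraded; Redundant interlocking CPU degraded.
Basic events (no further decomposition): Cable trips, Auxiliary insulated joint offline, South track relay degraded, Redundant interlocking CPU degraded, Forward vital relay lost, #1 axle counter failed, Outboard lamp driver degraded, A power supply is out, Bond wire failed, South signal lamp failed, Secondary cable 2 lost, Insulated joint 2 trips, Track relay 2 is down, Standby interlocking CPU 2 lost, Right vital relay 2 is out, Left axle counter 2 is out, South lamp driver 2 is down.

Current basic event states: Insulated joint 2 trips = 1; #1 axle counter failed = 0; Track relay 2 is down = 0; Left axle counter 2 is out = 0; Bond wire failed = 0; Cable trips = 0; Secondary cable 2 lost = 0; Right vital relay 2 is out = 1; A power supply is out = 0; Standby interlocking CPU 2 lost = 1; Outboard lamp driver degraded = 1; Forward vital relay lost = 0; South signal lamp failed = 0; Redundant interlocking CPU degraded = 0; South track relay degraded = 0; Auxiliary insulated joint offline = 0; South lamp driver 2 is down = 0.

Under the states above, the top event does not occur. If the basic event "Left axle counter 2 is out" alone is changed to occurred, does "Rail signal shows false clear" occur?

No

Counterfactual: set "Left axle counter 2 is out" to occurred.
Power stage lost [OR]: South track relay degraded=not, Redundant interlocking CPU degraded=not → no input occurs → does not occur.
Signal drive down [OR]: Cable trips=not, Auxiliary insulated joint offline=not, Power stage lost=not → no input occurs → does not occur.
Detection branch unavailable [AND]: #1 axle counter failed=not, Outboard lamp driver degraded=occurs, A power supply is out=not → not all inputs occur → does not occur.
Interlocking logic lost [OR]: Bond wire failed=not, South signal lamp failed=not, Secondary cable 2 lost=not → no input occurs → does not occur.
Vital path inoperative [OR]: Detection branch unavailable=not, Interlocking logic lost=not, Insulated joint 2 trips=occurs → at least one input occurs → occurs.
Track circuit down [AND]: Forward vital relay lost=not, Vital path inoperative=occurs → not all inputs occur → does not occur.
Power stage 2 fails [OR]: Standby interlocking CPU 2 lost=occurs, Right vital relay 2 is out=occurs → at least one input occurs → occurs.
Signal drive 2 inoperative [OR]: Power stage 2 fails=occurs, Left axle counter 2 is out=occurs → at least one input occurs → occurs.
Detection branch 2 fails [AND]: Track relay 2 is down=not, Signal drive 2 inoperative=occurs, South lamp driver 2 is down=not → not all inputs occur → does not occur.
Rail signal shows false clear [OR]: Signal drive down=not, Track circuit down=not, Detection branch 2 fails=not → no input occurs → does not occur.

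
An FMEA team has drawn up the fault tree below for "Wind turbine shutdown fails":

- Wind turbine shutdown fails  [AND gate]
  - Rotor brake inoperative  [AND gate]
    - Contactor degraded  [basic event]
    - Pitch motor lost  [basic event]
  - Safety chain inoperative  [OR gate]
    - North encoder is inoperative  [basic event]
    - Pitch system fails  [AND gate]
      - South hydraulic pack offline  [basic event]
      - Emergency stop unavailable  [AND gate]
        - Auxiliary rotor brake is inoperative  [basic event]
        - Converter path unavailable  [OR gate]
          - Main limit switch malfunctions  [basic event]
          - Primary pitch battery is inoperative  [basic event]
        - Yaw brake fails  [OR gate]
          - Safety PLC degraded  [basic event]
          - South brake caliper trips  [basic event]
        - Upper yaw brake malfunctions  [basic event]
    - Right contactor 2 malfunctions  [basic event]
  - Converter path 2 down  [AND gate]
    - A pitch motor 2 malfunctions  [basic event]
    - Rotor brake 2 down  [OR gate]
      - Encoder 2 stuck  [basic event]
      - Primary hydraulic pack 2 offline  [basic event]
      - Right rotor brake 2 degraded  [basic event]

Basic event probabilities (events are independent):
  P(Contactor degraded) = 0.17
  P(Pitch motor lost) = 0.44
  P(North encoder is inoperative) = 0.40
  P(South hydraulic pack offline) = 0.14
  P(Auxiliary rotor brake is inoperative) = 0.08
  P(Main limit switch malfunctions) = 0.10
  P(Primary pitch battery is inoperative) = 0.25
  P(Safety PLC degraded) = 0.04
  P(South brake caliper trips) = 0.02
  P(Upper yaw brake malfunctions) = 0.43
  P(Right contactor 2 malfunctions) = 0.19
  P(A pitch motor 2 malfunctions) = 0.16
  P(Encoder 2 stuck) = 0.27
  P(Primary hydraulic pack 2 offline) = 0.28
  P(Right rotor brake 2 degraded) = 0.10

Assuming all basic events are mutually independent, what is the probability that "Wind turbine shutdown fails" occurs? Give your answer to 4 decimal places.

P(Rotor brake inoperative) [AND] = 0.17 × 0.44 = 0.074800
P(Converter path unavailable) [OR] = 1 − (1−0.10) × (1−0.25) = 0.325000
P(Yaw brake fails) [OR] = 1 − (1−0.04) × (1−0.02) = 0.059200
P(Emergency stop unavailable) [AND] = 0.08 × 0.325000 × 0.059200 × 0.43 = 0.000662
P(Pitch system fails) [AND] = 0.14 × 0.000662 = 0.000093
P(Safety chain inoperative) [OR] = 1 − (1−0.40) × (1−0.000093) × (1−0.19) = 0.514045
P(Rotor brake 2 down) [OR] = 1 − (1−0.27) × (1−0.28) × (1−0.10) = 0.526960
P(Converter path 2 down) [AND] = 0.16 × 0.526960 = 0.084314
P(Wind turbine shutdown fails) [AND] = 0.074800 × 0.514045 × 0.084314 = 0.003242
Rounded to 4 decimal places: P(Wind turbine shutdown fails) ≈ 0.0032.

0.0032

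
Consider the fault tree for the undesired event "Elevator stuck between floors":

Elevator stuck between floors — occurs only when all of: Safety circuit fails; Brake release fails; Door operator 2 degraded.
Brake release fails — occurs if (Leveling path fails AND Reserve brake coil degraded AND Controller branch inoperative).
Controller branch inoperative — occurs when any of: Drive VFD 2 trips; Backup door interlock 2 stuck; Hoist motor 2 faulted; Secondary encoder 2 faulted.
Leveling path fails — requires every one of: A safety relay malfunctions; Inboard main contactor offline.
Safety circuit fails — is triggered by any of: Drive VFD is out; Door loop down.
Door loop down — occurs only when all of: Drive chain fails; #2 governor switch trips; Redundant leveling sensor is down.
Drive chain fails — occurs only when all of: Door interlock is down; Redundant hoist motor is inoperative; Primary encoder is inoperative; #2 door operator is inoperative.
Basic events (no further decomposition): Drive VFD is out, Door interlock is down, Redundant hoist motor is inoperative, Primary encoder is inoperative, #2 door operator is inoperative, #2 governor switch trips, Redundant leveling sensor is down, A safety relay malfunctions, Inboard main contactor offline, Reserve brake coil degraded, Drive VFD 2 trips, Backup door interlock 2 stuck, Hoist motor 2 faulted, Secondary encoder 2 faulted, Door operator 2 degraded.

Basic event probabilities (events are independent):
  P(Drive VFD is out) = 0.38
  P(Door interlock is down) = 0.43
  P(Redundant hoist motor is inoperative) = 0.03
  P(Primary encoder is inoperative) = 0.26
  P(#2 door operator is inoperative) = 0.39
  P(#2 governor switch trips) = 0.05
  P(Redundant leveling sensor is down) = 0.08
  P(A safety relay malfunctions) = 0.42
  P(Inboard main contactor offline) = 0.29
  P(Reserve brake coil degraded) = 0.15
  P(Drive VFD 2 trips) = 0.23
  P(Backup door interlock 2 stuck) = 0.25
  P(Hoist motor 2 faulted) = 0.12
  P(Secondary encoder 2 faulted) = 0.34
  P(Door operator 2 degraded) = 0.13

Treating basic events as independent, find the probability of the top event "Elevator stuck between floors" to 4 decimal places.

P(Drive chain fails) [AND] = 0.43 × 0.03 × 0.26 × 0.39 = 0.001308
P(Door loop down) [AND] = 0.001308 × 0.05 × 0.08 = 0.000005
P(Safety circuit fails) [OR] = 1 − (1−0.38) × (1−0.000005) = 0.380003
P(Leveling path fails) [AND] = 0.42 × 0.29 = 0.121800
P(Controller branch inoperative) [OR] = 1 − (1−0.23) × (1−0.25) × (1−0.12) × (1−0.34) = 0.664588
P(Brake release fails) [AND] = 0.121800 × 0.15 × 0.664588 = 0.012142
P(Elevator stuck between floors) [AND] = 0.380003 × 0.012142 × 0.13 = 0.000600
Rounded to 4 decimal places: P(Elevator stuck between floors) ≈ 0.0006.

0.0006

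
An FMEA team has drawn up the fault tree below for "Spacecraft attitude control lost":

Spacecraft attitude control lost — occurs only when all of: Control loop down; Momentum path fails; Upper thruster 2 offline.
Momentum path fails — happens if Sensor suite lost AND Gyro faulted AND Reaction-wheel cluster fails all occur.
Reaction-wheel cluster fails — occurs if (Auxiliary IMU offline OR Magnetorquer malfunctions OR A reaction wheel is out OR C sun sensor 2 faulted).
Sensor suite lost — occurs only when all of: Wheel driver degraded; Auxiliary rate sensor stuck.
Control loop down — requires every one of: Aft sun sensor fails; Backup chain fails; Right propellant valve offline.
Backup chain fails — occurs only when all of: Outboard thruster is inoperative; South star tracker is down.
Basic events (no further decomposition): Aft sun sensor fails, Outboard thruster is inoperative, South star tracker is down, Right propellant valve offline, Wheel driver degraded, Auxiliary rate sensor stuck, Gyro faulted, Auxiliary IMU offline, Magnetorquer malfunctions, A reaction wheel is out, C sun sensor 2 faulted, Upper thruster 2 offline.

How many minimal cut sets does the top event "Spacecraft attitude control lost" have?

Backup chain fails [AND]: one cut set from each child combined → 1 × 1 = 1 cut set(s).
Control loop down [AND]: one cut set from each child combined → 1 × 1 × 1 = 1 cut set(s).
Sensor suite lost [AND]: one cut set from each child combined → 1 × 1 = 1 cut set(s).
Reaction-wheel cluster fails [OR]: union of children's cut sets → 4 cut set(s).
Momentum path fails [AND]: one cut set from each child combined → 1 × 1 × 4 = 4 cut set(s).
Spacecraft attitude control lost [AND]: one cut set from each child combined → 1 × 4 × 1 = 4 cut set(s).
Minimal cut sets: {Aft sun sensor fails, Auxiliary IMU offline, Auxiliary rate sensor stuck, Gyro faulted, Outboard thruster is inoperative, Right propellant valve offline, South star tracker is down, Upper thruster 2 offline, Wheel driver degraded}; {Aft sun sensor fails, Auxiliary rate sensor stuck, Gyro faulted, Magnetorquer malfunctions, Outboard thruster is inoperative, Right propellant valve offline, South star tracker is down, Upper thruster 2 offline, Wheel driver degraded}; {A reaction wheel is out, Aft sun sensor fails, Auxiliary rate sensor stuck, Gyro faulted, Outboard thruster is inoperative, Right propellant valve offline, South star tracker is down, Upper thruster 2 offline, Wheel driver degraded}; {Aft sun sensor fails, Auxiliary rate sensor stuck, C sun sensor 2 faulted, Gyro faulted, Outboard thruster is inoperative, Right propellant valve offline, South star tracker is down, Upper thruster 2 offline, Wheel driver degraded}.

4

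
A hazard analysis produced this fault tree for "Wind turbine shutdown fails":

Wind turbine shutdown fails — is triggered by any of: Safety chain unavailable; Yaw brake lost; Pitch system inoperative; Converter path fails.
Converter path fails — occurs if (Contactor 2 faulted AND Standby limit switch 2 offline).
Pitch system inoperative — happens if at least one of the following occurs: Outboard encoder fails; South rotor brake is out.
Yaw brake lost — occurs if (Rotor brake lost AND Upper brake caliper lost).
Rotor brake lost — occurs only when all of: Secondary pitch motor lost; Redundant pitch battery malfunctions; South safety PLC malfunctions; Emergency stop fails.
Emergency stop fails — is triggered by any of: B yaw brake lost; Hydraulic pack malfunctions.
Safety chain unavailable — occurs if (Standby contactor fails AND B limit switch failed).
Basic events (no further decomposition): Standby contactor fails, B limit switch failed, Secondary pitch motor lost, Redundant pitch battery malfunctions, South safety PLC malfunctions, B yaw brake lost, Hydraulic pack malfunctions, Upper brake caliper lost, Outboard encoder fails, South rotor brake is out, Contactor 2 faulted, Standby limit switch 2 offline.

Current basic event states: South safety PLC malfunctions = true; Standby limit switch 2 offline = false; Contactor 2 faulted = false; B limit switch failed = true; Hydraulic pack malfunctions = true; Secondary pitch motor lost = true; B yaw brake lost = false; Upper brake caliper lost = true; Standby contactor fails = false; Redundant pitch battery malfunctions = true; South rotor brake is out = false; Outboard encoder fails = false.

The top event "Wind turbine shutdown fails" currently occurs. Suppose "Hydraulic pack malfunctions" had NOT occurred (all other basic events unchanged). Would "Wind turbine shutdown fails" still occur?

No

Counterfactual: set "Hydraulic pack malfunctions" to not occurred.
Safety chain unavailable [AND]: Standby contactor fails=not, B limit switch failed=occurs → not all inputs occur → does not occur.
Emergency stop fails [OR]: B yaw brake lost=not, Hydraulic pack malfunctions=not → no input occurs → does not occur.
Rotor brake lost [AND]: Secondary pitch motor lost=occurs, Redundant pitch battery malfunctions=occurs, South safety PLC malfunctions=occurs, Emergency stop fails=not → not all inputs occur → does not occur.
Yaw brake lost [AND]: Rotor brake lost=not, Upper brake caliper lost=occurs → not all inputs occur → does not occur.
Pitch system inoperative [OR]: Outboard encoder fails=not, South rotor brake is out=not → no input occurs → does not occur.
Converter path fails [AND]: Contactor 2 faulted=not, Standby limit switch 2 offline=not → not all inputs occur → does not occur.
Wind turbine shutdown fails [OR]: Safety chain unavailable=not, Yaw brake lost=not, Pitch system inoperative=not, Converter path fails=not → no input occurs → does not occur.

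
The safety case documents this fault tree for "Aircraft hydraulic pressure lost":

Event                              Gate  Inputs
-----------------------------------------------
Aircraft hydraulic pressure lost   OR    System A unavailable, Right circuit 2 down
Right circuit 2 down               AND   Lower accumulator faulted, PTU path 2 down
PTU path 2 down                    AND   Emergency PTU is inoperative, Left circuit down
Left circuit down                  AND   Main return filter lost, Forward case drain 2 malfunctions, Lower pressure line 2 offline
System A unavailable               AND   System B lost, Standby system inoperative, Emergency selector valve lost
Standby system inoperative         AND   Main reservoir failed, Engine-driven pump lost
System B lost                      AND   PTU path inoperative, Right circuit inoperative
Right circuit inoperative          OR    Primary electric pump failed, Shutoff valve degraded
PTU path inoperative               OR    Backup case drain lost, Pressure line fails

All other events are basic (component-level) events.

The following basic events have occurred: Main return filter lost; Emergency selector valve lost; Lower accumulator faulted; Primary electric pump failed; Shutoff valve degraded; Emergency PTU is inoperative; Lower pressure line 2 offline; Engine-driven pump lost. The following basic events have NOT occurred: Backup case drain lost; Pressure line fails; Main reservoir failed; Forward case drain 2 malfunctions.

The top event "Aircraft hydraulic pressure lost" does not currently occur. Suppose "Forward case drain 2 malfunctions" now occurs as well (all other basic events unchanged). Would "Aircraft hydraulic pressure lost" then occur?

Yes

Counterfactual: set "Forward case drain 2 malfunctions" to occurred.
PTU path inoperative [OR]: Backup case drain lost=not, Pressure line fails=not → no input occurs → does not occur.
Right circuit inoperative [OR]: Primary electric pump failed=occurs, Shutoff valve degraded=occurs → at least one input occurs → occurs.
System B lost [AND]: PTU path inoperative=not, Right circuit inoperative=occurs → not all inputs occur → does not occur.
Standby system inoperative [AND]: Main reservoir failed=not, Engine-driven pump lost=occurs → not all inputs occur → does not occur.
System A unavailable [AND]: System B lost=not, Standby system inoperative=not, Emergency selector valve lost=occurs → not all inputs occur → does not occur.
Left circuit down [AND]: Main return filter lost=occurs, Forward case drain 2 malfunctions=occurs, Lower pressure line 2 offline=occurs → all inputs occur → occurs.
PTU path 2 down [AND]: Emergency PTU is inoperative=occurs, Left circuit down=occurs → all inputs occur → occurs.
Right circuit 2 down [AND]: Lower accumulator faulted=occurs, PTU path 2 down=occurs → all inputs occur → occurs.
Aircraft hydraulic pressure lost [OR]: System A unavailable=not, Right circuit 2 down=occurs → at least one input occurs → occurs.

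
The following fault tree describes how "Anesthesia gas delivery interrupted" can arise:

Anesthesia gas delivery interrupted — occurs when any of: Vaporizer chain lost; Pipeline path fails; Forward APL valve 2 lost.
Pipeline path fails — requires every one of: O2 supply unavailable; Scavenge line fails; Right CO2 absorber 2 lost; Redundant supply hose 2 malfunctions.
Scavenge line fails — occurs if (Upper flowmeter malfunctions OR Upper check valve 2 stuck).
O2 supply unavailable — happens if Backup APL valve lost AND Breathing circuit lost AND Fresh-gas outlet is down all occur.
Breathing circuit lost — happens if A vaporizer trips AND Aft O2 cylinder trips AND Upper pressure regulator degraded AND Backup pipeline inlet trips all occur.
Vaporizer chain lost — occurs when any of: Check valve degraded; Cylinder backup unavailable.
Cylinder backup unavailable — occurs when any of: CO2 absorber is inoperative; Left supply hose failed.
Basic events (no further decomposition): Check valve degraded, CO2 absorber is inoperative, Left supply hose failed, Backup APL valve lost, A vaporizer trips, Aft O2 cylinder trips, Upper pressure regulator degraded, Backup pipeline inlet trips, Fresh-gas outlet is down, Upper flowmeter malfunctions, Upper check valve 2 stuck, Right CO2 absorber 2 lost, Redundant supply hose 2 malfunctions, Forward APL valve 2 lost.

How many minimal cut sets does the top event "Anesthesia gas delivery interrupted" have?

Cylinder backup unavailable [OR]: union of children's cut sets → 2 cut set(s).
Vaporizer chain lost [OR]: union of children's cut sets → 3 cut set(s).
Breathing circuit lost [AND]: one cut set from each child combined → 1 × 1 × 1 × 1 = 1 cut set(s).
O2 supply unavailable [AND]: one cut set from each child combined → 1 × 1 × 1 = 1 cut set(s).
Scavenge line fails [OR]: union of children's cut sets → 2 cut set(s).
Pipeline path fails [AND]: one cut set from each child combined → 1 × 2 × 1 × 1 = 2 cut set(s).
Anesthesia gas delivery interrupted [OR]: union of children's cut sets → 6 cut set(s).
Minimal cut sets: {Check valve degraded}; {CO2 absorber is inoperative}; {Left supply hose failed}; {A vaporizer trips, Aft O2 cylinder trips, Backup APL valve lost, Backup pipeline inlet trips, Fresh-gas outlet is down, Redundant supply hose 2 malfunctions, Right CO2 absorber 2 lost, Upper flowmeter malfunctions, Upper pressure regulator degraded}; {A vaporizer trips, Aft O2 cylinder trips, Backup APL valve lost, Backup pipeline inlet trips, Fresh-gas outlet is down, Redundant supply hose 2 malfunctions, Right CO2 absorber 2 lost, Upper check valve 2 stuck, Upper pressure regulator degraded}; {Forward APL valve 2 lost}.

6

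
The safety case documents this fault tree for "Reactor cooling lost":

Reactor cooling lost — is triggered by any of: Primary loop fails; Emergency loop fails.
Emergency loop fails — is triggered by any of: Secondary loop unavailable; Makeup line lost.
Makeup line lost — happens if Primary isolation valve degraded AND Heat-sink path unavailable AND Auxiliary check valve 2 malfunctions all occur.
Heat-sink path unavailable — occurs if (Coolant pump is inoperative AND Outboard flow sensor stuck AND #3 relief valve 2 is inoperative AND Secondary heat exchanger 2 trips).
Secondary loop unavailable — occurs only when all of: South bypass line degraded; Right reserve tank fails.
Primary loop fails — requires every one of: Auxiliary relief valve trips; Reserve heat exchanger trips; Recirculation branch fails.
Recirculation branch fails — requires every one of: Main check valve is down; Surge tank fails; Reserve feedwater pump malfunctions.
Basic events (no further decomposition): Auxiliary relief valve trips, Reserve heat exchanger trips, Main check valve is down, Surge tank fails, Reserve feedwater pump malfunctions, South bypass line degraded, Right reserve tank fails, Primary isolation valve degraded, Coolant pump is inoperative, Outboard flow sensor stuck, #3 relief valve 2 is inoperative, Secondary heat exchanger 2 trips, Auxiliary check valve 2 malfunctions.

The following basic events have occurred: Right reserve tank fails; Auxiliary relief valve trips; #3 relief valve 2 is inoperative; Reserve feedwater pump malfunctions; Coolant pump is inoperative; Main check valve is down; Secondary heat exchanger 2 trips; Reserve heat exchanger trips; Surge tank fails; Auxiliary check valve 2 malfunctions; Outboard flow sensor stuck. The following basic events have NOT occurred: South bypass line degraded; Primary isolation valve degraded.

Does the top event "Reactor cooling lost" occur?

Yes

Recirculation branch fails [AND]: Main check valve is down=occurs, Surge tank fails=occurs, Reserve feedwater pump malfunctions=occurs → all inputs occur → occurs.
Primary loop fails [AND]: Auxiliary relief valve trips=occurs, Reserve heat exchanger trips=occurs, Recirculation branch fails=occurs → all inputs occur → occurs.
Secondary loop unavailable [AND]: South bypass line degraded=not, Right reserve tank fails=occurs → not all inputs occur → does not occur.
Heat-sink path unavailable [AND]: Coolant pump is inoperative=occurs, Outboard flow sensor stuck=occurs, #3 relief valve 2 is inoperative=occurs, Secondary heat exchanger 2 trips=occurs → all inputs occur → occurs.
Makeup line lost [AND]: Primary isolation valve degraded=not, Heat-sink path unavailable=occurs, Auxiliary check valve 2 malfunctions=occurs → not all inputs occur → does not occur.
Emergency loop fails [OR]: Secondary loop unavailable=not, Makeup line lost=not → no input occurs → does not occur.
Reactor cooling lost [OR]: Primary loop fails=occurs, Emergency loop fails=not → at least one input occurs → occurs.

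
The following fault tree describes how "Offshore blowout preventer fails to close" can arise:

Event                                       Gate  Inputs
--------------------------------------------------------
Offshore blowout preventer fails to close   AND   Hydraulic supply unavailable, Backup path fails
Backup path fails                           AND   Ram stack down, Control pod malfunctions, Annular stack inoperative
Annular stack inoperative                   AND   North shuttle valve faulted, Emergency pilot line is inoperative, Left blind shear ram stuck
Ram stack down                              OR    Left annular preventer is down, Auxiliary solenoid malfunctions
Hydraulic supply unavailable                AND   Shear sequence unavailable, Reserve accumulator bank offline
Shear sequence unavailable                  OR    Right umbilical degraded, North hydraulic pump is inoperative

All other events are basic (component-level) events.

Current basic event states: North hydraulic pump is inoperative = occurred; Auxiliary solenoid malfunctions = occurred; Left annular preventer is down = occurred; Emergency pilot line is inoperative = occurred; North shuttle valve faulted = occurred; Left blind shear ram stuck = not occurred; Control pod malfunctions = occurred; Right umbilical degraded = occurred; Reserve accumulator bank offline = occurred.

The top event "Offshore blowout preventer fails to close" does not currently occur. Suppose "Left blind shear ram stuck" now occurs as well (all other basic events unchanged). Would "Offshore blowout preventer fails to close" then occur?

Yes

Counterfactual: set "Left blind shear ram stuck" to occurred.
Shear sequence unavailable [OR]: Right umbilical degraded=occurs, North hydraulic pump is inoperative=occurs → at least one input occurs → occurs.
Hydraulic supply unavailable [AND]: Shear sequence unavailable=occurs, Reserve accumulator bank offline=occurs → all inputs occur → occurs.
Ram stack down [OR]: Left annular preventer is down=occurs, Auxiliary solenoid malfunctions=occurs → at least one input occurs → occurs.
Annular stack inoperative [AND]: North shuttle valve faulted=occurs, Emergency pilot line is inoperative=occurs, Left blind shear ram stuck=occurs → all inputs occur → occurs.
Backup path fails [AND]: Ram stack down=occurs, Control pod malfunctions=occurs, Annular stack inoperative=occurs → all inputs occur → occurs.
Offshore blowout preventer fails to close [AND]: Hydraulic supply unavailable=occurs, Backup path fails=occurs → all inputs occur → occurs.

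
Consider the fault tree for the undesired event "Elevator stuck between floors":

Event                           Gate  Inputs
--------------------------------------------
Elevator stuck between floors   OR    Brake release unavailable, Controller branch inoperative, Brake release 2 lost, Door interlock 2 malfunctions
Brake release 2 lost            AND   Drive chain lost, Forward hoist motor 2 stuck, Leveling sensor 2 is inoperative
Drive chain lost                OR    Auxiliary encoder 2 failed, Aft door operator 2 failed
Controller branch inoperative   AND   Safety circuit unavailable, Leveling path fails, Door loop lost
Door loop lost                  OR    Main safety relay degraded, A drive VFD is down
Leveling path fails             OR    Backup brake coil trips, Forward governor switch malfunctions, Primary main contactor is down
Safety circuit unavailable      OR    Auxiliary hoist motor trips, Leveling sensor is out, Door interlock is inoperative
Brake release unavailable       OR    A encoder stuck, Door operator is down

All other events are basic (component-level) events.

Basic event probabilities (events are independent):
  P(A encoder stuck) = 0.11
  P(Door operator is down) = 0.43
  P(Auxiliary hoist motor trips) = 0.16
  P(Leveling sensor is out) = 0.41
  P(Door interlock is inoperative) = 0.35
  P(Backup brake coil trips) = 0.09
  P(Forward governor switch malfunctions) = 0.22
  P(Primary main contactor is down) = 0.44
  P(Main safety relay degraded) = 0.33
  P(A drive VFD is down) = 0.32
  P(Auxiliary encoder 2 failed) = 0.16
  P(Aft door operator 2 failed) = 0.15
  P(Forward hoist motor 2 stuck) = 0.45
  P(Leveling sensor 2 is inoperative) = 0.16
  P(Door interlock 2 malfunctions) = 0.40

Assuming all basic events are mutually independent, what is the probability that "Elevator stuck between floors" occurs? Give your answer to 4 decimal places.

0.7682

P(Brake release unavailable) [OR] = 1 − (1−0.11) × (1−0.43) = 0.492700
P(Safety circuit unavailable) [OR] = 1 − (1−0.16) × (1−0.41) × (1−0.35) = 0.677860
P(Leveling path fails) [OR] = 1 − (1−0.09) × (1−0.22) × (1−0.44) = 0.602512
P(Door loop lost) [OR] = 1 − (1−0.33) × (1−0.32) = 0.544400
P(Controller branch inoperative) [AND] = 0.677860 × 0.602512 × 0.544400 = 0.222343
P(Drive chain lost) [OR] = 1 − (1−0.16) × (1−0.15) = 0.286000
P(Brake release 2 lost) [AND] = 0.286000 × 0.45 × 0.16 = 0.020592
P(Elevator stuck between floors) [OR] = 1 − (1−0.492700) × (1−0.222343) × (1−0.020592) × (1−0.40) = 0.768171
Rounded to 4 decimal places: P(Elevator stuck between floors) ≈ 0.7682.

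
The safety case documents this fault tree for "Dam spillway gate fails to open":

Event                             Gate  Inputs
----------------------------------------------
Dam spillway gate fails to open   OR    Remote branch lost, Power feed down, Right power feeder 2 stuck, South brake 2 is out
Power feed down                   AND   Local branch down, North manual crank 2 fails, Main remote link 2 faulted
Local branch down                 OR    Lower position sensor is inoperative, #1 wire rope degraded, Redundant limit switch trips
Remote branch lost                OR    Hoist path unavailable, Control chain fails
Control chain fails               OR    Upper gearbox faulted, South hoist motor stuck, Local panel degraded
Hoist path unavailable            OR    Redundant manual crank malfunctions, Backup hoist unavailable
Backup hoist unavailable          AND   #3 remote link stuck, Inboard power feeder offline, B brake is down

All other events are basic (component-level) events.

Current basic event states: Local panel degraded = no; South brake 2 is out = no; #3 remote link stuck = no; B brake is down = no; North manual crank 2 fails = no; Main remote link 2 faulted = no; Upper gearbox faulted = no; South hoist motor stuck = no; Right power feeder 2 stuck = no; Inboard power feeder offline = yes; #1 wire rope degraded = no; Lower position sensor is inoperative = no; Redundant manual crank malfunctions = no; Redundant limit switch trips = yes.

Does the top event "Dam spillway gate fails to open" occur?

Backup hoist unavailable [AND]: #3 remote link stuck=not, Inboard power feeder offline=occurs, B brake is down=not → not all inputs occur → does not occur.
Hoist path unavailable [OR]: Redundant manual crank malfunctions=not, Backup hoist unavailable=not → no input occurs → does not occur.
Control chain fails [OR]: Upper gearbox faulted=not, South hoist motor stuck=not, Local panel degraded=not → no input occurs → does not occur.
Remote branch lost [OR]: Hoist path unavailable=not, Control chain fails=not → no input occurs → does not occur.
Local branch down [OR]: Lower position sensor is inoperative=not, #1 wire rope degraded=not, Redundant limit switch trips=occurs → at least one input occurs → occurs.
Power feed down [AND]: Local branch down=occurs, North manual crank 2 fails=not, Main remote link 2 faulted=not → not all inputs occur → does not occur.
Dam spillway gate fails to open [OR]: Remote branch lost=not, Power feed down=not, Right power feeder 2 stuck=not, South brake 2 is out=not → no input occurs → does not occur.

No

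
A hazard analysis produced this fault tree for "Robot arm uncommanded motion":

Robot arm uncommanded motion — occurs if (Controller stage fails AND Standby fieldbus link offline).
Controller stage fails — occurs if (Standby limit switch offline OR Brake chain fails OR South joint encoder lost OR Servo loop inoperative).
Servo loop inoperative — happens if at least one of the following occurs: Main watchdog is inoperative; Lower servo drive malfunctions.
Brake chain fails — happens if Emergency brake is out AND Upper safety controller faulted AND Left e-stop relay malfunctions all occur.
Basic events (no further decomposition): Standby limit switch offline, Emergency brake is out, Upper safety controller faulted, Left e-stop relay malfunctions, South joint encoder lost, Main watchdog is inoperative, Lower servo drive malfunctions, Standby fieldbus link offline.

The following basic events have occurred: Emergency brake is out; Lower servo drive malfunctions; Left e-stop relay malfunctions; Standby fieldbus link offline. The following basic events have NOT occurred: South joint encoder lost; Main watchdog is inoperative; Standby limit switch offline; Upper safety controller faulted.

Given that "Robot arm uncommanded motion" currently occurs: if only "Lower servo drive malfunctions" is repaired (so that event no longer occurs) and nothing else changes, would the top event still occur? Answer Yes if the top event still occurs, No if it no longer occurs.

No

Counterfactual: set "Lower servo drive malfunctions" to not occurred.
Brake chain fails [AND]: Emergency brake is out=occurs, Upper safety controller faulted=not, Left e-stop relay malfunctions=occurs → not all inputs occur → does not occur.
Servo loop inoperative [OR]: Main watchdog is inoperative=not, Lower servo drive malfunctions=not → no input occurs → does not occur.
Controller stage fails [OR]: Standby limit switch offline=not, Brake chain fails=not, South joint encoder lost=not, Servo loop inoperative=not → no input occurs → does not occur.
Robot arm uncommanded motion [AND]: Controller stage fails=not, Standby fieldbus link offline=occurs → not all inputs occur → does not occur.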